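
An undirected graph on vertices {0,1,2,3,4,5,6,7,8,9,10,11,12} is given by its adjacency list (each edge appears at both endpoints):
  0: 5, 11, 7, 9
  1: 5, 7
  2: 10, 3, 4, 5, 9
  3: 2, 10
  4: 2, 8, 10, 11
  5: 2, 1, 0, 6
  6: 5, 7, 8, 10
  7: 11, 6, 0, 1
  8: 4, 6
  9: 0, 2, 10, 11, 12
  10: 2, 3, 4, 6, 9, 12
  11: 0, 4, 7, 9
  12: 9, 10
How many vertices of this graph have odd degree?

Degrees: 0:4, 1:2, 2:5, 3:2, 4:4, 5:4, 6:4, 7:4, 8:2, 9:5, 10:6, 11:4, 12:2
Odd-degree vertices: 2, 9.

2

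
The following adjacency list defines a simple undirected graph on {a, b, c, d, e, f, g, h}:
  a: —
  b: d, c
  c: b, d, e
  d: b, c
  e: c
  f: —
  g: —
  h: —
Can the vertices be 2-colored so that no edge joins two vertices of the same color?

No

The cycle d-b-c-d has length 3, which is odd, so the graph is not bipartite.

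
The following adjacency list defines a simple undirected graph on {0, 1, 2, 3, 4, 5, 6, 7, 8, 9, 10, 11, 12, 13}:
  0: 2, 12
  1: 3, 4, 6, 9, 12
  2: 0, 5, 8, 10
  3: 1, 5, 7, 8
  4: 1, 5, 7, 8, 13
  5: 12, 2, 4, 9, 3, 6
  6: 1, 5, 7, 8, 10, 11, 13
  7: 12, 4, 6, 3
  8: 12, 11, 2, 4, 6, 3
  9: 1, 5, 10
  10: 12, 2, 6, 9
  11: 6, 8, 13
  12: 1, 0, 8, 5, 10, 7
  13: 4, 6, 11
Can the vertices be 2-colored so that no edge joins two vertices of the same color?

No

11-6-13-11 is an odd cycle (length 3), and a bipartite graph can contain only even cycles.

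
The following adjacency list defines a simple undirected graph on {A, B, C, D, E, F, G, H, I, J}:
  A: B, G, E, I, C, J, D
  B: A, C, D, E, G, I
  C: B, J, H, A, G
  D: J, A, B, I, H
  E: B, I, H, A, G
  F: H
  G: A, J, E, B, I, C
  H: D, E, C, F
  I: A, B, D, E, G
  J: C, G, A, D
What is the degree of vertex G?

6

Neighbors of G: A, B, C, E, I, J.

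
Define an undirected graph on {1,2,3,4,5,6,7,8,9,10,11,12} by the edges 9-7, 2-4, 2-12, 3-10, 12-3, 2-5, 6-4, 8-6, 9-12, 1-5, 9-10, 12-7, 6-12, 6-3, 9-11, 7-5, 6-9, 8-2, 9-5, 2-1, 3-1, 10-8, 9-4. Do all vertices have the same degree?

Degrees: 1:3, 2:5, 3:4, 4:3, 5:4, 6:5, 7:3, 8:3, 9:7, 10:3, 11:1, 12:5
Vertex 11 has degree 1 while 9 has degree 7, so the graph is not regular.

No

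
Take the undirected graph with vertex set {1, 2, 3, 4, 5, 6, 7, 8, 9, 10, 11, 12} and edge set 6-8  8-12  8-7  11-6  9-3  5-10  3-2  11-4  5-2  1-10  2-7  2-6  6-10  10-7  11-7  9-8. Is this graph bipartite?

7-2-3-9-8-7 is an odd cycle (length 5), and a bipartite graph can contain only even cycles.

No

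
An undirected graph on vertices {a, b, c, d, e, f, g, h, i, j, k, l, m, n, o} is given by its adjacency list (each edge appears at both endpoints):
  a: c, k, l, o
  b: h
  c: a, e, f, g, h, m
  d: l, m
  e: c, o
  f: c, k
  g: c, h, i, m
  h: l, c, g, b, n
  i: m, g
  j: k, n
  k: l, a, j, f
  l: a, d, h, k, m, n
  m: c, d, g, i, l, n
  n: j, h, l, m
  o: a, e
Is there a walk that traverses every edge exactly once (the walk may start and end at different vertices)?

Yes

Degrees: a:4, b:1, c:6, d:2, e:2, f:2, g:4, h:5, i:2, j:2, k:4, l:6, m:6, n:4, o:2
Odd-degree vertices: b, h (2 total).
With 2 odd-degree vertices and all edges in one connected piece, an Eulerian trail exists (from b to h).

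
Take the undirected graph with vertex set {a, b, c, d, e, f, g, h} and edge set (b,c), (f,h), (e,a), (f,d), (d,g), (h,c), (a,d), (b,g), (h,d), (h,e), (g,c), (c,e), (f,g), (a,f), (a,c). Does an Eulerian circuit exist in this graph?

Degrees: a:4, b:2, c:5, d:4, e:3, f:4, g:4, h:4
Vertices with odd degree: c, e. An Eulerian circuit requires all degrees even.

No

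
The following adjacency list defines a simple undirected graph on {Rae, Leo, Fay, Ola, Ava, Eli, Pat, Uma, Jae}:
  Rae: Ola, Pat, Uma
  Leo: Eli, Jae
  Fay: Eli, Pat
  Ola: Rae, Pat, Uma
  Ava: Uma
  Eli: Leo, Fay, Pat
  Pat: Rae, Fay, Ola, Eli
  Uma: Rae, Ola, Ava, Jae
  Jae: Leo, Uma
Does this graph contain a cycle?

Yes

|V| = 9, |E| = 12, number of components = 1.
Since 12 > 9 - 1, a cycle must exist; for instance Pat-Fay-Eli-Leo-Jae-Uma-Ola-Pat.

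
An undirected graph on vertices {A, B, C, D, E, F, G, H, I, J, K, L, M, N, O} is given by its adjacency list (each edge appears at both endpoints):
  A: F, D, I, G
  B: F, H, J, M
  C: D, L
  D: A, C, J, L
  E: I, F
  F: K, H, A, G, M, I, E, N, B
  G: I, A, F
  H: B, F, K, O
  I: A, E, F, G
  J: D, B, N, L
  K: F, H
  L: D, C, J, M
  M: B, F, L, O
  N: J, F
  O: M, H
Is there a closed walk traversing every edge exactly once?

No

Degrees: A:4, B:4, C:2, D:4, E:2, F:9, G:3, H:4, I:4, J:4, K:2, L:4, M:4, N:2, O:2
Vertices with odd degree: F, G. An Eulerian circuit requires all degrees even.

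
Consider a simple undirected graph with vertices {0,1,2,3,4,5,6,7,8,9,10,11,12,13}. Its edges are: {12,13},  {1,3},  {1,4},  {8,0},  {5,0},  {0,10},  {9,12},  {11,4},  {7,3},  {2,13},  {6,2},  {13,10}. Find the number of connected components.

Component: {1, 3, 4, 7, 11}
Component: {0, 2, 5, 6, 8, 9, 10, 12, 13}

2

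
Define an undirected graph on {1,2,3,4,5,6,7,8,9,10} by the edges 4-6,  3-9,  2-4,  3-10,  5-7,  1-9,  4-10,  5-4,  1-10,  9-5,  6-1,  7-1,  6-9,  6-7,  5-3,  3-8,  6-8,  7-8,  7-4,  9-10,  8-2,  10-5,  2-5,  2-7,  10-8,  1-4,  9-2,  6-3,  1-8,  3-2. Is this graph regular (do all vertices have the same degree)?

Degrees: 1:6, 2:6, 3:6, 4:6, 5:6, 6:6, 7:6, 8:6, 9:6, 10:6
Every vertex has degree 6, so the graph is 6-regular.

Yes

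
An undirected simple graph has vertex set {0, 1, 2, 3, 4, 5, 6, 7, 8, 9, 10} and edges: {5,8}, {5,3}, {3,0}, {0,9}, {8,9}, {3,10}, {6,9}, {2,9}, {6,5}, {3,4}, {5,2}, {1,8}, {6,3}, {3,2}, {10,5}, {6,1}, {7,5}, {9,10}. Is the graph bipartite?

The cycle 5-3-10-5 has length 3, which is odd, so the graph is not bipartite.

No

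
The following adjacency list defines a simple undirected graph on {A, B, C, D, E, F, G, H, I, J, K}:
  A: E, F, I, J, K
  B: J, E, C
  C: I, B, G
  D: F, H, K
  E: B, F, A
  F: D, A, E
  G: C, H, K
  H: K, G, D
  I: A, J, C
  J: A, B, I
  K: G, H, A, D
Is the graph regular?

Degrees: A:5, B:3, C:3, D:3, E:3, F:3, G:3, H:3, I:3, J:3, K:4
Degrees are not all equal (e.g. deg(B)=3 but deg(A)=5); not regular.

No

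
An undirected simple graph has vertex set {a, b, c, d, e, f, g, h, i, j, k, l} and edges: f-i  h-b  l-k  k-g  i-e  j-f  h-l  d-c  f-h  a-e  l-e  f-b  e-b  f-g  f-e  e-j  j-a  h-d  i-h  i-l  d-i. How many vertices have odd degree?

Degrees: a:2, b:3, c:1, d:3, e:6, f:6, g:2, h:5, i:5, j:3, k:2, l:4
Odd-degree vertices: b, c, d, h, i, j.

6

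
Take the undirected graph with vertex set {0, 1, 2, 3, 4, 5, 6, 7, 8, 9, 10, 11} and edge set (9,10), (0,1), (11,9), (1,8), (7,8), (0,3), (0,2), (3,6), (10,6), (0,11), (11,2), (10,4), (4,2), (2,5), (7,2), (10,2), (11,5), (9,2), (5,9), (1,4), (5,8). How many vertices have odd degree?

Degrees: 0:4, 1:3, 2:7, 3:2, 4:3, 5:4, 6:2, 7:2, 8:3, 9:4, 10:4, 11:4
Odd-degree vertices: 1, 2, 4, 8.

4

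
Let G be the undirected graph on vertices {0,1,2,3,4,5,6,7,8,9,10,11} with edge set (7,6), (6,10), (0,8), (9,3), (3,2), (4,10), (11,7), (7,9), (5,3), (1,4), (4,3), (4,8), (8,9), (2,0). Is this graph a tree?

|V| = 12, |E| = 14.
A tree on 12 vertices has exactly 11 edges; this graph has 14, so it contains a cycle and is not a tree.

No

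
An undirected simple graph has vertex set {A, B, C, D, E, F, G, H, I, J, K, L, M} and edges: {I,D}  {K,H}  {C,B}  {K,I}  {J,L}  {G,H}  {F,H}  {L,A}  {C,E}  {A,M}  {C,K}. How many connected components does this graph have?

Component: {A, J, L, M}
Component: {B, C, D, E, F, G, H, I, K}

2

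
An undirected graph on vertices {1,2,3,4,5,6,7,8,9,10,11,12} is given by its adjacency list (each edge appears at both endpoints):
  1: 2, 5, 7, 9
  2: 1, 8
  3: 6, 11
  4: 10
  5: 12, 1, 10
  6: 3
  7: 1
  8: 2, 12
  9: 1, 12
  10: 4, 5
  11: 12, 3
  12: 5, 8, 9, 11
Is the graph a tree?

No

|V| = 12, |E| = 13.
Connected but with 13 > 11 edges, so it has a cycle and is not a tree.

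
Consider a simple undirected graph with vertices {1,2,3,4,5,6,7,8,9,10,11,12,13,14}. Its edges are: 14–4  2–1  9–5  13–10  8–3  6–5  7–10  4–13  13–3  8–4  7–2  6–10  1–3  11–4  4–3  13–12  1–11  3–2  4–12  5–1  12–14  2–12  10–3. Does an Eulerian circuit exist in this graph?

No

Degrees: 1:4, 2:4, 3:6, 4:6, 5:3, 6:2, 7:2, 8:2, 9:1, 10:4, 11:2, 12:4, 13:4, 14:2
Vertices with odd degree: 5, 9. An Eulerian circuit requires all degrees even.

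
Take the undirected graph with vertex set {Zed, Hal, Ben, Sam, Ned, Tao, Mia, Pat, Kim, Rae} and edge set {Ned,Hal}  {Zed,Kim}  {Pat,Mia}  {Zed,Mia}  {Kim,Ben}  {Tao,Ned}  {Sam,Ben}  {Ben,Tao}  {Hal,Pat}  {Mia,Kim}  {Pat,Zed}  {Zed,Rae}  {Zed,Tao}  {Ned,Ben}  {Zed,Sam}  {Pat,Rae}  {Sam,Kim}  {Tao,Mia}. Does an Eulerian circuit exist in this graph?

No

Degrees: Zed:6, Hal:2, Ben:4, Sam:3, Ned:3, Tao:4, Mia:4, Pat:4, Kim:4, Rae:2
Sam, Ned have odd degree; an Eulerian circuit needs every degree to be even, so none exists.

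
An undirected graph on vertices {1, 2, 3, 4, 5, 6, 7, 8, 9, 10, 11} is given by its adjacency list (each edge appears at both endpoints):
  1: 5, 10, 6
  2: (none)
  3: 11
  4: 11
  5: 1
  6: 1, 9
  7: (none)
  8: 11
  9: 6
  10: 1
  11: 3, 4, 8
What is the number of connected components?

Component: {2}
Component: {7}
Component: {3, 4, 8, 11}
Component: {1, 5, 6, 9, 10}

4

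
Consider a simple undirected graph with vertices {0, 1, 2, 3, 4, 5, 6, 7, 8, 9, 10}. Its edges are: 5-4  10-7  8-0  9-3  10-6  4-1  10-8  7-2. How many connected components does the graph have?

3

Component: {3, 9}
Component: {1, 4, 5}
Component: {0, 2, 6, 7, 8, 10}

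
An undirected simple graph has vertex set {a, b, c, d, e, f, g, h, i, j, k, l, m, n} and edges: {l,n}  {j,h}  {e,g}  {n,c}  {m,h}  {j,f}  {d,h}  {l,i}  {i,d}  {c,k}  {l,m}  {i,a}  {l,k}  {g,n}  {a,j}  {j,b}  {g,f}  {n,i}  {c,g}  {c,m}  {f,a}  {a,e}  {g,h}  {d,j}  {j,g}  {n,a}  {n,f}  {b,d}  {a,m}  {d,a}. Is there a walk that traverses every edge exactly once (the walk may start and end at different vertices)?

Degrees: a:7, b:2, c:4, d:5, e:2, f:4, g:6, h:4, i:4, j:6, k:2, l:4, m:4, n:6
Odd-degree vertices: a, d (2 total).
With 2 odd-degree vertices and all edges in one connected piece, an Eulerian trail exists (from a to d).

Yes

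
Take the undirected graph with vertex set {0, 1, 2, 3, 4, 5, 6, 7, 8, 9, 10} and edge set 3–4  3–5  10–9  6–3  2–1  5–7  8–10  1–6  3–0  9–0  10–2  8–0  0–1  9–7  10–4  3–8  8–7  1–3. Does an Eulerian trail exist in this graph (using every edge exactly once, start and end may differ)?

Degrees: 0:4, 1:4, 2:2, 3:6, 4:2, 5:2, 6:2, 7:3, 8:4, 9:3, 10:4
Odd-degree vertices: 7, 9 (2 total).
The non-isolated vertices are connected and exactly 2 have odd degree, so an Eulerian trail exists (from 7 to 9).

Yes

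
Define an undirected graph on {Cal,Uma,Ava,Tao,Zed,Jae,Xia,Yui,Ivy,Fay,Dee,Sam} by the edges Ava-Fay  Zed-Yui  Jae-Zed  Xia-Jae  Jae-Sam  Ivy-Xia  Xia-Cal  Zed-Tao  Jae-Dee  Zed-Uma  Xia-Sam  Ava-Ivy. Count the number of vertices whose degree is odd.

Degrees: Cal:1, Uma:1, Ava:2, Tao:1, Zed:4, Jae:4, Xia:4, Yui:1, Ivy:2, Fay:1, Dee:1, Sam:2
Odd-degree vertices: Cal, Uma, Tao, Yui, Fay, Dee.

6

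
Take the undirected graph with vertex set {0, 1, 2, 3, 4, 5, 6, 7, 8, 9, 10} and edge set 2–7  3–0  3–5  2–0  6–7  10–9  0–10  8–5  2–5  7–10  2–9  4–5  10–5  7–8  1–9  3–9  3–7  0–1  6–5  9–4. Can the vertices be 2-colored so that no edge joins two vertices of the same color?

A valid 2-coloring puts {1, 2, 3, 4, 6, 8, 10} on one side and {0, 5, 7, 9} on the other; every edge crosses between the two sides.

Yes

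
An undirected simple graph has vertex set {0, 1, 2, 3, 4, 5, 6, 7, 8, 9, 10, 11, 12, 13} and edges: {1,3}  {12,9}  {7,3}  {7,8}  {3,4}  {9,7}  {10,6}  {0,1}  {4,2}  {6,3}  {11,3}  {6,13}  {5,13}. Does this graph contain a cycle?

No

The graph has 14 vertices, 13 edges, and 1 connected component.
Since 13 = 14 - 1, the graph is a forest and contains no cycle.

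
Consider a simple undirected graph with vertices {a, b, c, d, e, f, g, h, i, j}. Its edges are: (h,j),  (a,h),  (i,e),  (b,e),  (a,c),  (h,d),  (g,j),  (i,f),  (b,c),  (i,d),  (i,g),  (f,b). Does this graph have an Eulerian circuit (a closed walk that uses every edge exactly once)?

Degrees: a:2, b:3, c:2, d:2, e:2, f:2, g:2, h:3, i:4, j:2
Vertices with odd degree: b, h. An Eulerian circuit requires all degrees even.

No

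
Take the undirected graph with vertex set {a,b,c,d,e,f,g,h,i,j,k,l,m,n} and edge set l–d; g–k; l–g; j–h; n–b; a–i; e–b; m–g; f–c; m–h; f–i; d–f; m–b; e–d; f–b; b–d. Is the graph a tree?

The graph has 14 vertices and 16 edges.
Connected but with 16 > 13 edges, so it has a cycle and is not a tree.

No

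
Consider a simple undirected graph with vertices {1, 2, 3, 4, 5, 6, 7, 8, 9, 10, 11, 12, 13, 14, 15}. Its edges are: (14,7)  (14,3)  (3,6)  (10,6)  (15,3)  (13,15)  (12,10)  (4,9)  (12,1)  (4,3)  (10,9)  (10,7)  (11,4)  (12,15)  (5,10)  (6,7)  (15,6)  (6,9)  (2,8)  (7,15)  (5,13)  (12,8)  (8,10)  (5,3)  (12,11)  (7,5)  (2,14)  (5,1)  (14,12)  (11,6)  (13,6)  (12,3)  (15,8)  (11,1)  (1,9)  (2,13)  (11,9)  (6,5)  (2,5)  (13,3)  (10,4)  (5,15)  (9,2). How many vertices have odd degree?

8

Degrees: 1:4, 2:5, 3:7, 4:4, 5:8, 6:8, 7:5, 8:4, 9:6, 10:7, 11:5, 12:7, 13:5, 14:4, 15:7
Odd-degree vertices: 2, 3, 7, 10, 11, 12, 13, 15.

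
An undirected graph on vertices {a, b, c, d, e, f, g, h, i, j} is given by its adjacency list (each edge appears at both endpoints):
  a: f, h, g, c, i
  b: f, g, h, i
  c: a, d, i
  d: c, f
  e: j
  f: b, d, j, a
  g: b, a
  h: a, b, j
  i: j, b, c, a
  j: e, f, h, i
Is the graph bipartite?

No

i-c-a-i is an odd cycle (length 3), and a bipartite graph can contain only even cycles.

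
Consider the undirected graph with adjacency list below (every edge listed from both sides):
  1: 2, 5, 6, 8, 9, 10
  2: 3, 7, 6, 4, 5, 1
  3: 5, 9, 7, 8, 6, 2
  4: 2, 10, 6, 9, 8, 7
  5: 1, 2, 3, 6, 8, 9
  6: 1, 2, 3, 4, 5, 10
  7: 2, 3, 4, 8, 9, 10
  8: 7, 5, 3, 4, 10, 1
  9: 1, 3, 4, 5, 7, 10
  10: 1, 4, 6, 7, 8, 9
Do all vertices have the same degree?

Yes

Degrees: 1:6, 2:6, 3:6, 4:6, 5:6, 6:6, 7:6, 8:6, 9:6, 10:6
Every vertex has degree 6, so the graph is 6-regular.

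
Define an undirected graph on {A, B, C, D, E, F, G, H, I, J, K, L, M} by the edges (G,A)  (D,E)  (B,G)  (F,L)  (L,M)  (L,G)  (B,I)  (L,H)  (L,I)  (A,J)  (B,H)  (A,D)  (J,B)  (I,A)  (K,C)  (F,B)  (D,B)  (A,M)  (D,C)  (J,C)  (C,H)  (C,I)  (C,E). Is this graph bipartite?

No

C-E-D-C is an odd cycle (length 3), and a bipartite graph can contain only even cycles.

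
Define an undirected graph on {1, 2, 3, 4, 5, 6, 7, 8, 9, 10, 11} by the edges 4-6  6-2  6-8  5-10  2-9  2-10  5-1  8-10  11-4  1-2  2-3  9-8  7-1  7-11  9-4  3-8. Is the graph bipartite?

Yes

Color {2, 4, 5, 7, 8} black and {1, 3, 6, 9, 10, 11} white. No edge joins two same-colored vertices, so the graph is bipartite.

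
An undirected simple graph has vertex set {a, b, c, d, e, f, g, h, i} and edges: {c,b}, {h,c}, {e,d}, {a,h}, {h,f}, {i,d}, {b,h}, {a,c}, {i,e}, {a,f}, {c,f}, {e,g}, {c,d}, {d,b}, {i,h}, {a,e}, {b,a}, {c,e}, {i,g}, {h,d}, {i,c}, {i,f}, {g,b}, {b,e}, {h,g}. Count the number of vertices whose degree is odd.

Degrees: a:5, b:6, c:7, d:5, e:6, f:4, g:4, h:7, i:6
Odd-degree vertices: a, c, d, h.

4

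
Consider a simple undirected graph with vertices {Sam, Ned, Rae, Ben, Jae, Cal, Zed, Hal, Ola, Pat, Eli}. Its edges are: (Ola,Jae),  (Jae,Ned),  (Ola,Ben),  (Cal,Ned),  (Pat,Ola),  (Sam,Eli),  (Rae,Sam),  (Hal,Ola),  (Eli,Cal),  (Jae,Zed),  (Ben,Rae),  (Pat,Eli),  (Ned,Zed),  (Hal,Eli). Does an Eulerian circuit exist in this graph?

Degrees: Sam:2, Ned:3, Rae:2, Ben:2, Jae:3, Cal:2, Zed:2, Hal:2, Ola:4, Pat:2, Eli:4
Ned, Jae have odd degree; an Eulerian circuit needs every degree to be even, so none exists.

No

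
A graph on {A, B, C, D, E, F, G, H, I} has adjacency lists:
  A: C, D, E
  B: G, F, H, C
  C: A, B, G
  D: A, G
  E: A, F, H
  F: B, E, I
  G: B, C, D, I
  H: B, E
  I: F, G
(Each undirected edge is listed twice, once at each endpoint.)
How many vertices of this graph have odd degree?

4

Degrees: A:3, B:4, C:3, D:2, E:3, F:3, G:4, H:2, I:2
Odd-degree vertices: A, C, E, F.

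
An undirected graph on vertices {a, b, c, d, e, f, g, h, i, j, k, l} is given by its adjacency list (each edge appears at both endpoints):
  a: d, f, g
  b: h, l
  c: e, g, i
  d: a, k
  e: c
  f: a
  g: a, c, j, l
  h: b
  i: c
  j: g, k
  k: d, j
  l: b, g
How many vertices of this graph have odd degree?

6

Degrees: a:3, b:2, c:3, d:2, e:1, f:1, g:4, h:1, i:1, j:2, k:2, l:2
Odd-degree vertices: a, c, e, f, h, i.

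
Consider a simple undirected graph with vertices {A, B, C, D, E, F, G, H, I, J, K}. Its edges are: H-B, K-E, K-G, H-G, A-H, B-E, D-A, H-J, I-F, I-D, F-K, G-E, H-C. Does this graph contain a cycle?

|V| = 11, |E| = 13, number of components = 1.
One cycle is G-E-K-G.

Yes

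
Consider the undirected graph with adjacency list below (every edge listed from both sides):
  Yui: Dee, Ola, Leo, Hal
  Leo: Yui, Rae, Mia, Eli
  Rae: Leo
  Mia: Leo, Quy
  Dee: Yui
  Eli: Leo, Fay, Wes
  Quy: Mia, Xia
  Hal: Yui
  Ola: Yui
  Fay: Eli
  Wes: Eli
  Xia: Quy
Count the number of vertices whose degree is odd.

Degrees: Yui:4, Leo:4, Rae:1, Mia:2, Dee:1, Eli:3, Quy:2, Hal:1, Ola:1, Fay:1, Wes:1, Xia:1
Odd-degree vertices: Rae, Dee, Eli, Hal, Ola, Fay, Wes, Xia.

8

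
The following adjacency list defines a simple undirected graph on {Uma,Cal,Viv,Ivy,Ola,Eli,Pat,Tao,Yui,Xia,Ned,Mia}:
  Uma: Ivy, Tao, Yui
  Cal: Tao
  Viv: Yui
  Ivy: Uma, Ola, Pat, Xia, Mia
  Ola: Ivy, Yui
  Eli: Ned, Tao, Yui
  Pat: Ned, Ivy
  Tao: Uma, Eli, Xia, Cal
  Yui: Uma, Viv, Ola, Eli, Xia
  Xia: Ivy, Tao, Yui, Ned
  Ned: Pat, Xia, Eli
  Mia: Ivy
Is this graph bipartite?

Yes

Color {Ivy, Tao, Yui, Ned} black and {Uma, Cal, Viv, Ola, Eli, Pat, Xia, Mia} white. No edge joins two same-colored vertices, so the graph is bipartite.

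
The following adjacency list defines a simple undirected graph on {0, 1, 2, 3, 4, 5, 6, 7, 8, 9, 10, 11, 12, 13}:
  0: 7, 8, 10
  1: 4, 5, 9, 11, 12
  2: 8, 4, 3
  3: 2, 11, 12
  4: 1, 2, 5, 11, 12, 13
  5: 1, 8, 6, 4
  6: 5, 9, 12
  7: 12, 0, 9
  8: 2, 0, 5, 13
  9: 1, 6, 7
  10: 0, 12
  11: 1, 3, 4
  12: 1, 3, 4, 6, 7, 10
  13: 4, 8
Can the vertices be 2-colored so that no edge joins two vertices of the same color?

No

The cycle 5-1-4-5 has length 3, which is odd, so the graph is not bipartite.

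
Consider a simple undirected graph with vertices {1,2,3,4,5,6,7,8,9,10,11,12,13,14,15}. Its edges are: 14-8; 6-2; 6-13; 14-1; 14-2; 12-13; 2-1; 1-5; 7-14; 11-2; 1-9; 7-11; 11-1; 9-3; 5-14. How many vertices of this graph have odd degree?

Degrees: 1:5, 2:4, 3:1, 4:0, 5:2, 6:2, 7:2, 8:1, 9:2, 10:0, 11:3, 12:1, 13:2, 14:5, 15:0
Odd-degree vertices: 1, 3, 8, 11, 12, 14.

6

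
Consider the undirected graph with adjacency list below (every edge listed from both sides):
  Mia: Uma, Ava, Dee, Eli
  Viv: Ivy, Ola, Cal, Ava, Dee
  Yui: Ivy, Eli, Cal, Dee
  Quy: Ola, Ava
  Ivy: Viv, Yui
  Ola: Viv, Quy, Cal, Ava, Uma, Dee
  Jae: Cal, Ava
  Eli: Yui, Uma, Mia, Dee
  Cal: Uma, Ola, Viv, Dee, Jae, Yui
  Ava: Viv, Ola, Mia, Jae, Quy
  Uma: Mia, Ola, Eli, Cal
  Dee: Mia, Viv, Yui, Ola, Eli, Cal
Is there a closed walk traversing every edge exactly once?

Degrees: Mia:4, Viv:5, Yui:4, Quy:2, Ivy:2, Ola:6, Jae:2, Eli:4, Cal:6, Ava:5, Uma:4, Dee:6
Vertices with odd degree: Viv, Ava. An Eulerian circuit requires all degrees even.

No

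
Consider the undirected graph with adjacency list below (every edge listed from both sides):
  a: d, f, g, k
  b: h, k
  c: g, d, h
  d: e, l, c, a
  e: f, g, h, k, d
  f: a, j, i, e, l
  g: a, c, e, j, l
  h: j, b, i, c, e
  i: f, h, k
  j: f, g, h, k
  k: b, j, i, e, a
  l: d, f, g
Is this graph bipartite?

A valid 2-coloring puts {d, f, g, h, k} on one side and {a, b, c, e, i, j, l} on the other; every edge crosses between the two sides.

Yes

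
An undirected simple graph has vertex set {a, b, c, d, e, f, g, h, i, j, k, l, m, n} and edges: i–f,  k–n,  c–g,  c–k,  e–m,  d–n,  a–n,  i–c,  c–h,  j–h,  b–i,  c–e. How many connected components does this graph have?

Component: {l}
Component: {a, b, c, d, e, f, g, h, i, j, k, m, n}

2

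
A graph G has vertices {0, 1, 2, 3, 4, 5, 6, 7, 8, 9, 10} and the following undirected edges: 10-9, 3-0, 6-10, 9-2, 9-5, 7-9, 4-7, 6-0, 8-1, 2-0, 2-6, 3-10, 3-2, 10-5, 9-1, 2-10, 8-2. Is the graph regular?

Degrees: 0:3, 1:2, 2:6, 3:3, 4:1, 5:2, 6:3, 7:2, 8:2, 9:5, 10:5
Degrees are not all equal (e.g. deg(4)=1 but deg(2)=6); not regular.

No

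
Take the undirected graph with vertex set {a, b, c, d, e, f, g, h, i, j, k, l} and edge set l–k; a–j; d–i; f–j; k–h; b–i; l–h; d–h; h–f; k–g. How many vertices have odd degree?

Degrees: a:1, b:1, c:0, d:2, e:0, f:2, g:1, h:4, i:2, j:2, k:3, l:2
Odd-degree vertices: a, b, g, k.

4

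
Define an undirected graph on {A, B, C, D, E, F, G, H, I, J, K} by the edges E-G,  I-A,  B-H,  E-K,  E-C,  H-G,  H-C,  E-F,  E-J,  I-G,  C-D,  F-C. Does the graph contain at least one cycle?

Yes

|V| = 11, |E| = 12, number of components = 1.
One cycle is C-E-F-C.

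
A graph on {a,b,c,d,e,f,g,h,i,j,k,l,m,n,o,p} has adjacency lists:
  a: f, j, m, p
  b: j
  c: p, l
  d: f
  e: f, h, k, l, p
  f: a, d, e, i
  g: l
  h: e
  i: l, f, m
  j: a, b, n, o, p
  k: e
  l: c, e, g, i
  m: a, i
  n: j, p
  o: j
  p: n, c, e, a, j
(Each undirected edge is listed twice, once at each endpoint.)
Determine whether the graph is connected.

A breadth-first search from a visits a, j, p, f, m, o, b, n, e, c, d, i, l, k, h, g — all 16 vertices — so the graph is connected.

Yes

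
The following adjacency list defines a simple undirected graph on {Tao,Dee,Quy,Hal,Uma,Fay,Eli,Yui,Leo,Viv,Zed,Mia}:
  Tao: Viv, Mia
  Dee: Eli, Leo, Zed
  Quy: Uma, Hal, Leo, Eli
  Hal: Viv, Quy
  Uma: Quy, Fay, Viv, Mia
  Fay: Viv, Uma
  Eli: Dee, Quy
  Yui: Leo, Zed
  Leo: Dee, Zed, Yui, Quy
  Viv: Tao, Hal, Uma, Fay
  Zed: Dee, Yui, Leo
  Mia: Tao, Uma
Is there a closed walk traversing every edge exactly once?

No

Degrees: Tao:2, Dee:3, Quy:4, Hal:2, Uma:4, Fay:2, Eli:2, Yui:2, Leo:4, Viv:4, Zed:3, Mia:2
Vertices with odd degree: Dee, Zed. An Eulerian circuit requires all degrees even.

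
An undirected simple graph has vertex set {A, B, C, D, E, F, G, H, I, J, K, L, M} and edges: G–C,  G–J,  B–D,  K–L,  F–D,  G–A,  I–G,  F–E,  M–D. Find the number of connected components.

Component: {H}
Component: {K, L}
Component: {A, C, G, I, J}
Component: {B, D, E, F, M}

4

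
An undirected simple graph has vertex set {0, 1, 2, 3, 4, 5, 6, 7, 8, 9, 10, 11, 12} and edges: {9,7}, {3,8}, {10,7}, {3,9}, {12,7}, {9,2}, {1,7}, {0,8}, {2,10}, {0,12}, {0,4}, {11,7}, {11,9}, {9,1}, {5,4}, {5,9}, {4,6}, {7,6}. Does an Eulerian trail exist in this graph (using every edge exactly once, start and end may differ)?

Degrees: 0:3, 1:2, 2:2, 3:2, 4:3, 5:2, 6:2, 7:6, 8:2, 9:6, 10:2, 11:2, 12:2
Odd-degree vertices: 0, 4 (2 total).
With 2 odd-degree vertices and all edges in one connected piece, an Eulerian trail exists (from 0 to 4).

Yes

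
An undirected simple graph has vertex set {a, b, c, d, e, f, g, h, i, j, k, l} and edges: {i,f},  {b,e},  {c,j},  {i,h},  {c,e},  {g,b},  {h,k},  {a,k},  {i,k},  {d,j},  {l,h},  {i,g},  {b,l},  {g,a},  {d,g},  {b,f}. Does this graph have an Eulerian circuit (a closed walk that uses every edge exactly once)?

Degrees: a:2, b:4, c:2, d:2, e:2, f:2, g:4, h:3, i:4, j:2, k:3, l:2
h, k have odd degree; an Eulerian circuit needs every degree to be even, so none exists.

No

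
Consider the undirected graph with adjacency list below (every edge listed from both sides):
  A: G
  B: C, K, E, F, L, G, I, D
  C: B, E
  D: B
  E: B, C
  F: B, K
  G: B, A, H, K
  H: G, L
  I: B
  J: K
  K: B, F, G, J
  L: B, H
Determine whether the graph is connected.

Starting from A and exploring outward reaches every vertex (A, G, B, H, K, L, D, F, C, I, E, J); the graph is connected.

Yes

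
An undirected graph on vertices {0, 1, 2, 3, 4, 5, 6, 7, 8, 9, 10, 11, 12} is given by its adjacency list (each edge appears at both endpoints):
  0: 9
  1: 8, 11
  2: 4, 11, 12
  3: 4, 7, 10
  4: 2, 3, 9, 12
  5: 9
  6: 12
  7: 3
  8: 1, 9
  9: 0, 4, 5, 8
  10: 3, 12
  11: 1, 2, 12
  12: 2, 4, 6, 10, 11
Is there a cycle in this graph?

|V| = 13, |E| = 16, number of components = 1.
Since 16 > 13 - 1, a cycle must exist; for instance 4-12-11-2-4.

Yes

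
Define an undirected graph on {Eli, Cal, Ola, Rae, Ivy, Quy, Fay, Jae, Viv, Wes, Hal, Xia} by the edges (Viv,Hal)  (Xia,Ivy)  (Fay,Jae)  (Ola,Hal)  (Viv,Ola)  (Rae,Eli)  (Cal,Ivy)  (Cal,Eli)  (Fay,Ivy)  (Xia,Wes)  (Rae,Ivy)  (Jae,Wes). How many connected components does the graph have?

Component: {Quy}
Component: {Ola, Viv, Hal}
Component: {Eli, Cal, Rae, Ivy, Fay, Jae, Wes, Xia}

3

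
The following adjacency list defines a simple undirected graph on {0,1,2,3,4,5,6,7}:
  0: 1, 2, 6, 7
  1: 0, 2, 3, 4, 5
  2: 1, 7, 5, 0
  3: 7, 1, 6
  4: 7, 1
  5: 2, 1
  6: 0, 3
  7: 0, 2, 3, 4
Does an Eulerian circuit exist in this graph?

Degrees: 0:4, 1:5, 2:4, 3:3, 4:2, 5:2, 6:2, 7:4
Vertices with odd degree: 1, 3. An Eulerian circuit requires all degrees even.

No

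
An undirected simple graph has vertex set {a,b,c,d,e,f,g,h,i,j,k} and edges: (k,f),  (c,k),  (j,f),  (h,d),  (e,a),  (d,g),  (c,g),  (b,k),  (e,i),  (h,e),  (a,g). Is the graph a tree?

The graph has 11 vertices and 11 edges.
A tree on 11 vertices has exactly 10 edges; this graph has 11, so it contains a cycle and is not a tree.

No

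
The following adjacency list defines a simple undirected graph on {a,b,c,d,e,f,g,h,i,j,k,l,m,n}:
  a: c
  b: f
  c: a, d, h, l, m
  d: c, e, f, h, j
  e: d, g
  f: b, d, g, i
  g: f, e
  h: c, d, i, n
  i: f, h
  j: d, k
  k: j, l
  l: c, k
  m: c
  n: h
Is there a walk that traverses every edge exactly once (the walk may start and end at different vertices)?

Degrees: a:1, b:1, c:5, d:5, e:2, f:4, g:2, h:4, i:2, j:2, k:2, l:2, m:1, n:1
Odd-degree vertices: a, b, c, d, m, n (6 total).
With 6 odd-degree vertices (more than two), no single trail can use every edge.

No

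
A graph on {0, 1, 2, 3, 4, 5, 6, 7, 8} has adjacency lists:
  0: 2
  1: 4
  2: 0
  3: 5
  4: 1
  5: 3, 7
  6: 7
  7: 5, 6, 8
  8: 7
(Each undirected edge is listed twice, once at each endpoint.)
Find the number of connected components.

Component: {0, 2}
Component: {1, 4}
Component: {3, 5, 6, 7, 8}

3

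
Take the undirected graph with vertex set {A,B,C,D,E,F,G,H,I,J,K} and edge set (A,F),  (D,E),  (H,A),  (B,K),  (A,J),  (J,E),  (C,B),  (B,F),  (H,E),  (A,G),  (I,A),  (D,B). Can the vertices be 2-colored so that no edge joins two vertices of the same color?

Yes

A valid 2-coloring puts {C, D, F, G, H, I, J, K} on one side and {A, B, E} on the other; every edge crosses between the two sides.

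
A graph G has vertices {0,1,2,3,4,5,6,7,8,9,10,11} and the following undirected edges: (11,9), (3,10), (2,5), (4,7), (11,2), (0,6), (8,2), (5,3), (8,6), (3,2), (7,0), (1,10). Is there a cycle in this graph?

The graph has 12 vertices, 12 edges, and 1 connected component.
One cycle is 2-3-5-2.

Yes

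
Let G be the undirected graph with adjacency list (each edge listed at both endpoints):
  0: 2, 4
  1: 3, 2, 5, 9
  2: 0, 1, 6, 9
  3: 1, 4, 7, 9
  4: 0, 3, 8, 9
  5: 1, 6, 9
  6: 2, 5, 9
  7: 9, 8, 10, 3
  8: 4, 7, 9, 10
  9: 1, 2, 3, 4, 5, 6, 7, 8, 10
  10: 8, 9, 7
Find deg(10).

Neighbors of 10: 7, 8, 9.

3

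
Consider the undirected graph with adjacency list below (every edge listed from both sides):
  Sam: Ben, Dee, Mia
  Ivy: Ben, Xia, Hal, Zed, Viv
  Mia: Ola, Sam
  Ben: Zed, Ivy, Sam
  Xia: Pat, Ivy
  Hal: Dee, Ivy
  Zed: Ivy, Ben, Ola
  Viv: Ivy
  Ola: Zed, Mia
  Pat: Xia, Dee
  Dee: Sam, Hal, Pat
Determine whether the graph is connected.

Starting from Sam and exploring outward reaches every vertex (Sam, Ben, Mia, Dee, Ivy, Zed, Ola, Pat, Hal, Viv, Xia); the graph is connected.

Yes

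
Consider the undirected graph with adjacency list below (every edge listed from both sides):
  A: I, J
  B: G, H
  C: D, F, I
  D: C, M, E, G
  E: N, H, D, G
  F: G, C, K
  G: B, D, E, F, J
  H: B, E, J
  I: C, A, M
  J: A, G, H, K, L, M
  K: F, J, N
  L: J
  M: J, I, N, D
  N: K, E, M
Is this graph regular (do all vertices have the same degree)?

Degrees: A:2, B:2, C:3, D:4, E:4, F:3, G:5, H:3, I:3, J:6, K:3, L:1, M:4, N:3
Vertex L has degree 1 while J has degree 6, so the graph is not regular.

No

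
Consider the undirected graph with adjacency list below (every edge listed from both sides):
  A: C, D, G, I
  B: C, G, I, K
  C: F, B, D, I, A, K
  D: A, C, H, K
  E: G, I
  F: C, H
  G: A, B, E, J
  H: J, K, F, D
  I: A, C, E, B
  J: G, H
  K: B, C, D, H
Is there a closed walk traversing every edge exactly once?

Yes

Degrees: A:4, B:4, C:6, D:4, E:2, F:2, G:4, H:4, I:4, J:2, K:4
Every vertex has even degree and the edges form a single connected piece, so an Eulerian circuit exists.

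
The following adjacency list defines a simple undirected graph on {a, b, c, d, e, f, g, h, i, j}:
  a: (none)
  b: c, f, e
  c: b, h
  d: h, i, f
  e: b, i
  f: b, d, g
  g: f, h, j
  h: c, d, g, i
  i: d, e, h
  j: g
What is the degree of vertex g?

3

Neighbors of g: f, h, j.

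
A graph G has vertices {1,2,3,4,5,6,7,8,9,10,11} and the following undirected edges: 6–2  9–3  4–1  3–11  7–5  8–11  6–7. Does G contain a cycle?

|V| = 11, |E| = 7, number of components = 4.
A forest on 11 vertices with 4 components has exactly 7 edges, which matches — so no cycle.

No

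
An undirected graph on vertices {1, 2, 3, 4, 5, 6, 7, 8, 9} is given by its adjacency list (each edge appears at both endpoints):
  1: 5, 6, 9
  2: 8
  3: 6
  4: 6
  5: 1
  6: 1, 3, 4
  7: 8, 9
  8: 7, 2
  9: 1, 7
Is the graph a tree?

|V| = 9, |E| = 8.
It is connected with exactly 8 edges, hence acyclic — it is a tree.

Yes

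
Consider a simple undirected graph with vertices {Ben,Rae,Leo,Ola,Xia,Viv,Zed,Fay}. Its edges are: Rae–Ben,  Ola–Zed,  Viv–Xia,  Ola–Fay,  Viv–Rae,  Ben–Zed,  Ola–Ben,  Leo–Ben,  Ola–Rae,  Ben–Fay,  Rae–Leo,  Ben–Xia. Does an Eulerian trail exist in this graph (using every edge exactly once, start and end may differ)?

Degrees: Ben:6, Rae:4, Leo:2, Ola:4, Xia:2, Viv:2, Zed:2, Fay:2
Odd-degree vertices: none (0 total).
With 0 odd-degree vertices and all edges in one connected piece, an Eulerian trail exists.

Yes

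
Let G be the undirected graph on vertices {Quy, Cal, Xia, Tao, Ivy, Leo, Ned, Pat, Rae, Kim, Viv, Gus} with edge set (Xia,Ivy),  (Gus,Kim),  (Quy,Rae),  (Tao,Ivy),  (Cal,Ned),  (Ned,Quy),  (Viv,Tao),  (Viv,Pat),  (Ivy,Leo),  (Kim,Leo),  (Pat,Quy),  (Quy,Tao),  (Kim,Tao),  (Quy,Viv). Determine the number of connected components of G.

1

Component: {Quy, Cal, Xia, Tao, Ivy, Leo, Ned, Pat, Rae, Kim, Viv, Gus}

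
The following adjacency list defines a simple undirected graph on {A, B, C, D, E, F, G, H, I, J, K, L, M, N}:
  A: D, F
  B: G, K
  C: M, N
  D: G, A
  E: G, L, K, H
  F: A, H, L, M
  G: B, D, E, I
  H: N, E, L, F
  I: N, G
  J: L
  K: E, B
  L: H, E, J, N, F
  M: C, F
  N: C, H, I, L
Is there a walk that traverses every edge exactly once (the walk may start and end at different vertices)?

Degrees: A:2, B:2, C:2, D:2, E:4, F:4, G:4, H:4, I:2, J:1, K:2, L:5, M:2, N:4
Odd-degree vertices: J, L (2 total).
The non-isolated vertices are connected and exactly 2 have odd degree, so an Eulerian trail exists (from J to L).

Yes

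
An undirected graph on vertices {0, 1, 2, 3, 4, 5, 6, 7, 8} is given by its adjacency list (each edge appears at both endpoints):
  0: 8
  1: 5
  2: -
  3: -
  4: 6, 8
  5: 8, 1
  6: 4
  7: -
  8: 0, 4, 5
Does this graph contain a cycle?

No

|V| = 9, |E| = 5, number of components = 4.
Since 5 = 9 - 4, the graph is a forest and contains no cycle.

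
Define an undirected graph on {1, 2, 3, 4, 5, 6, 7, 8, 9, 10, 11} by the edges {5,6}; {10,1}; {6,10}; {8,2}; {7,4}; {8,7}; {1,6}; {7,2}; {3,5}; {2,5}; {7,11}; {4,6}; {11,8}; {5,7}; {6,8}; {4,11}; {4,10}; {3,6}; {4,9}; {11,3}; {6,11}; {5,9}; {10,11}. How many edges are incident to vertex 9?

Neighbors of 9: 4, 5.

2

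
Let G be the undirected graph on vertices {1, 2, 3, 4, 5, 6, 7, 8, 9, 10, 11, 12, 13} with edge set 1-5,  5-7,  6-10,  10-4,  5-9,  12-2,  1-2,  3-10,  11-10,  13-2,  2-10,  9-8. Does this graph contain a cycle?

|V| = 13, |E| = 12, number of components = 1.
Since 12 = 13 - 1, the graph is a forest and contains no cycle.

No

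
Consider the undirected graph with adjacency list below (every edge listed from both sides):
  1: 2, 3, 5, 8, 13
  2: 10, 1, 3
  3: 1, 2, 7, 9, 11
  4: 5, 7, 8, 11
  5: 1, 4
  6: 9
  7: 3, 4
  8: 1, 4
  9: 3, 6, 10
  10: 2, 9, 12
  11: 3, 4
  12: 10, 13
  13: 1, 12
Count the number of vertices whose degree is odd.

Degrees: 1:5, 2:3, 3:5, 4:4, 5:2, 6:1, 7:2, 8:2, 9:3, 10:3, 11:2, 12:2, 13:2
Odd-degree vertices: 1, 2, 3, 6, 9, 10.

6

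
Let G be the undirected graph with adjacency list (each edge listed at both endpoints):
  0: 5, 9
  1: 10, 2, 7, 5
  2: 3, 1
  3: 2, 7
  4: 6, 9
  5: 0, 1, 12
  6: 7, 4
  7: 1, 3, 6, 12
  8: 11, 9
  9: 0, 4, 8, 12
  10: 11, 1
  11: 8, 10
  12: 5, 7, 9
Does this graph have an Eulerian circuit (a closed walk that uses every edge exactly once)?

Degrees: 0:2, 1:4, 2:2, 3:2, 4:2, 5:3, 6:2, 7:4, 8:2, 9:4, 10:2, 11:2, 12:3
Vertices with odd degree: 5, 12. An Eulerian circuit requires all degrees even.

No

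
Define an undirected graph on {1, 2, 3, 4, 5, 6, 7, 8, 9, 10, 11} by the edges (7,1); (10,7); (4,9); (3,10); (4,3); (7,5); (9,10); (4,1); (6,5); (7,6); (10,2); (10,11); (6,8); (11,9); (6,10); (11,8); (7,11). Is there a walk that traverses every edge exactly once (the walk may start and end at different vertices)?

Degrees: 1:2, 2:1, 3:2, 4:3, 5:2, 6:4, 7:5, 8:2, 9:3, 10:6, 11:4
Odd-degree vertices: 2, 4, 7, 9 (4 total).
An Eulerian trail requires 0 or 2 odd-degree vertices; here there are 4.

No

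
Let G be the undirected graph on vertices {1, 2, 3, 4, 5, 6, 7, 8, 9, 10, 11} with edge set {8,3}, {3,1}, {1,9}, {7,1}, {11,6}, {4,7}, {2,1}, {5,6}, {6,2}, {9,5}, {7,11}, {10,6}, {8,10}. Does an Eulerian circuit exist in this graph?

Degrees: 1:4, 2:2, 3:2, 4:1, 5:2, 6:4, 7:3, 8:2, 9:2, 10:2, 11:2
4, 7 have odd degree; an Eulerian circuit needs every degree to be even, so none exists.

No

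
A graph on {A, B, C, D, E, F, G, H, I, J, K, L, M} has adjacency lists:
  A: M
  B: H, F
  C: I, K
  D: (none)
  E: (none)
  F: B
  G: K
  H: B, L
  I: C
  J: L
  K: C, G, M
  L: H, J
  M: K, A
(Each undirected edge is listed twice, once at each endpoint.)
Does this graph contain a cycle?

|V| = 13, |E| = 9, number of components = 4.
A forest on 13 vertices with 4 components has exactly 9 edges, which matches — so no cycle.

No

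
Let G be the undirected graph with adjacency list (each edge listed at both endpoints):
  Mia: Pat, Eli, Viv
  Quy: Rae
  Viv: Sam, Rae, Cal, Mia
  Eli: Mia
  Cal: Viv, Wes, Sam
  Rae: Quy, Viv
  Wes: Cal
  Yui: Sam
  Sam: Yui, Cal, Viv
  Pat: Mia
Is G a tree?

No

The graph has 10 vertices and 10 edges.
Connected but with 10 > 9 edges, so it has a cycle and is not a tree.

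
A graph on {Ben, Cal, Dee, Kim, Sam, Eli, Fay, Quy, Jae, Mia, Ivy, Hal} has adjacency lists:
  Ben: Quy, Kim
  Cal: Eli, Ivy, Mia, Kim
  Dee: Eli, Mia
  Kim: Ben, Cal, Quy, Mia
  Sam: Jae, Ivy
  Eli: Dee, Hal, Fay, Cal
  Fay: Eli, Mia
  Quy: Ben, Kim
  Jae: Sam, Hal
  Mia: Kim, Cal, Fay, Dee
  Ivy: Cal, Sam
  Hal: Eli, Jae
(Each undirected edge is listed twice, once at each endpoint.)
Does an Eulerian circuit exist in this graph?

Yes

Degrees: Ben:2, Cal:4, Dee:2, Kim:4, Sam:2, Eli:4, Fay:2, Quy:2, Jae:2, Mia:4, Ivy:2, Hal:2
All degrees are even and the non-isolated vertices are connected — an Eulerian circuit exists.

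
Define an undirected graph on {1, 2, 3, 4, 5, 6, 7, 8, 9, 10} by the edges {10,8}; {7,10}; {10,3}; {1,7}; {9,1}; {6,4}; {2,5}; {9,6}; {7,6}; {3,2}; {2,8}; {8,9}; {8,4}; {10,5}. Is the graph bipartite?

8-9-1-7-10-8 is an odd cycle (length 5), and a bipartite graph can contain only even cycles.

No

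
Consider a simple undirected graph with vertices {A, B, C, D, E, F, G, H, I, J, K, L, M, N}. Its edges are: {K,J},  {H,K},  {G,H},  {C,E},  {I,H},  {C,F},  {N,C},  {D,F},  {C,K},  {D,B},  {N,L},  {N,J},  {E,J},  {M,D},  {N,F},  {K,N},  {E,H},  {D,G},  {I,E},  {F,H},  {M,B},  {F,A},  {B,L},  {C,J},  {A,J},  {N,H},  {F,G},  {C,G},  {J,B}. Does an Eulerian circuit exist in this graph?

Yes

Degrees: A:2, B:4, C:6, D:4, E:4, F:6, G:4, H:6, I:2, J:6, K:4, L:2, M:2, N:6
All degrees are even and the non-isolated vertices are connected — an Eulerian circuit exists.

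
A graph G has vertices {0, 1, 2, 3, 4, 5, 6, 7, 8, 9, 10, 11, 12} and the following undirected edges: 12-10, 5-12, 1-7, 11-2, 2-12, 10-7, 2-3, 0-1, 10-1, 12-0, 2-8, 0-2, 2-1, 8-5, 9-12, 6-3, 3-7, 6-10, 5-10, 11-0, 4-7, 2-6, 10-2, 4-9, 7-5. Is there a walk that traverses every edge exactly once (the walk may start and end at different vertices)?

Degrees: 0:4, 1:4, 2:8, 3:3, 4:2, 5:4, 6:3, 7:5, 8:2, 9:2, 10:6, 11:2, 12:5
Odd-degree vertices: 3, 6, 7, 12 (4 total).
An Eulerian trail requires 0 or 2 odd-degree vertices; here there are 4.

No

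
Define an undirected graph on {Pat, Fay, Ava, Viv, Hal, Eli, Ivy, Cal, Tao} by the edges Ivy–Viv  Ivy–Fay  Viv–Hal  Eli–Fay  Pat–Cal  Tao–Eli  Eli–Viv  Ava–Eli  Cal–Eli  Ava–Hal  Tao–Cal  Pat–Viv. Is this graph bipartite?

No

The cycle Cal-Eli-Tao-Cal has length 3, which is odd, so the graph is not bipartite.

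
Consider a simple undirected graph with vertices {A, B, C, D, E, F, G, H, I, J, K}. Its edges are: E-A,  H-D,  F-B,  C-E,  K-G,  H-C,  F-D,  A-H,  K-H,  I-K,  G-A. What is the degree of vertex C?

2

Neighbors of C: E, H.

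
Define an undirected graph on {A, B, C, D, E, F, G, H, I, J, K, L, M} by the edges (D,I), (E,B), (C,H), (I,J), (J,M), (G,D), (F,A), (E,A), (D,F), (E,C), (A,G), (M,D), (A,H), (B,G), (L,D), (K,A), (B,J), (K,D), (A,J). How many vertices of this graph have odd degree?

4

Degrees: A:6, B:3, C:2, D:6, E:3, F:2, G:3, H:2, I:2, J:4, K:2, L:1, M:2
Odd-degree vertices: B, E, G, L.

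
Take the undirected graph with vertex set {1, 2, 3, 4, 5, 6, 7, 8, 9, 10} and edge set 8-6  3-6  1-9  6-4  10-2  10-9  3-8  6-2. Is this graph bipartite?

The cycle 3-8-6-3 has length 3, which is odd, so the graph is not bipartite.

No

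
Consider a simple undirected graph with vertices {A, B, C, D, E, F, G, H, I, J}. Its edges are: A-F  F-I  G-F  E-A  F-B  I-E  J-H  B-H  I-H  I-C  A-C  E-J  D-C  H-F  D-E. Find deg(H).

Neighbors of H: B, F, I, J.

4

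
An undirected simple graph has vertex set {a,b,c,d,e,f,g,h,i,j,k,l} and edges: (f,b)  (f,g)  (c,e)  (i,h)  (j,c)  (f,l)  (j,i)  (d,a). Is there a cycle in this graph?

|V| = 12, |E| = 8, number of components = 4.
A forest on 12 vertices with 4 components has exactly 8 edges, which matches — so no cycle.

No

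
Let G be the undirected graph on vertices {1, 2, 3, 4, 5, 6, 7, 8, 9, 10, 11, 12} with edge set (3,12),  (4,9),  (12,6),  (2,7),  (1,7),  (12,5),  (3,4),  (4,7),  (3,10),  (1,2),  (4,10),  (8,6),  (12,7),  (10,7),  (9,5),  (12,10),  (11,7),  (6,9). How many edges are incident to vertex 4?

4

Neighbors of 4: 3, 7, 9, 10.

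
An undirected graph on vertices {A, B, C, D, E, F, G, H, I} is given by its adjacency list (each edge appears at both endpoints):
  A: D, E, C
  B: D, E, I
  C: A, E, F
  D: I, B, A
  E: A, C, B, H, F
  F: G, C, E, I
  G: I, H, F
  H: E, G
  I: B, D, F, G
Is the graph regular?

Degrees: A:3, B:3, C:3, D:3, E:5, F:4, G:3, H:2, I:4
Vertex H has degree 2 while E has degree 5, so the graph is not regular.

No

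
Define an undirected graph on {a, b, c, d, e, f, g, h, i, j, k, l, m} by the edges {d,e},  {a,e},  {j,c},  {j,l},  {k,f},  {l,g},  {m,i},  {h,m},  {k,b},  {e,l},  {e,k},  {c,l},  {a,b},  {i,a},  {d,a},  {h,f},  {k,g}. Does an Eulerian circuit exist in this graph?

Degrees: a:4, b:2, c:2, d:2, e:4, f:2, g:2, h:2, i:2, j:2, k:4, l:4, m:2
Every vertex has even degree and the edges form a single connected piece, so an Eulerian circuit exists.

Yes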